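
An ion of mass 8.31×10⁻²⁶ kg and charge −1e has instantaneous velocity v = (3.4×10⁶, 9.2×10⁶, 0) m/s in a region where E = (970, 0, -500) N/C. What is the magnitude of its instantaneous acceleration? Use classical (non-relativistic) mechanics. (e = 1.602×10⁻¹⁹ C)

Only an electric field acts, so F = qE = (−1.602×10⁻¹⁹ C)·(970, 0, -500) = (-1.55×10⁻¹⁶, 0, 8.01×10⁻¹⁷) N.
|a| = |F|/m = 1.748×10⁻¹⁶/8.31×10⁻²⁶ ≈ 2.10×10⁹ m/s².

|a| ≈ 2.10×10⁹ m/s²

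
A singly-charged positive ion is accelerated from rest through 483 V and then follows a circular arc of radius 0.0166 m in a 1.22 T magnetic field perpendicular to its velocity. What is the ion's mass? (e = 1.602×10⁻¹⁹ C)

m ≈ 6.80×10⁻²⁶ kg

Combine |q|V = ½mv² and r = mv/(|q|B): eliminate v to get m = qB²r²/(2V).
m = (1.602×10⁻¹⁹)(1.22)²(0.0166)²/(2·483) ≈ 6.80×10⁻²⁶ kg.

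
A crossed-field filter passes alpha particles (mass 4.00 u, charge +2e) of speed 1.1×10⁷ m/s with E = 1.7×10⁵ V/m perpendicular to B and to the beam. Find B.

Balance of forces in the selector: qE = qvB ⇒ B = E/v.
B = 1.7×10⁵/1.1×10⁷ = 0.015 T.

B = 0.015 T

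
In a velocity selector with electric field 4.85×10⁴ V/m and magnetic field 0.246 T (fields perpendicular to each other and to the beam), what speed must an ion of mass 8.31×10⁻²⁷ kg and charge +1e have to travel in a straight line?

v = 1.97×10⁵ m/s

Straight-line motion ⇒ electric and magnetic forces cancel, so E = vB.
v = E/B = 4.85×10⁴/0.246 = 1.97×10⁵ m/s.
The result is independent of the particle's charge and mass.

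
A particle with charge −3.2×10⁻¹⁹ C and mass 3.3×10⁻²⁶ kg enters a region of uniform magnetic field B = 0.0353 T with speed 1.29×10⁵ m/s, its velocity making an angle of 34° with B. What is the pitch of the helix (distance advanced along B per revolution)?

v∥ = v cosθ = 1.29×10⁵·cos34° ≈ 1.069×10⁵ m/s.
T = 2πm/(|q|B) = 2π(3.3×10⁻²⁶)/((3.2×10⁻¹⁹)(0.0353)) ≈ 1.836×10⁻⁵ s.
pitch = v∥ T = (1.069×10⁵)(1.836×10⁻⁵) ≈ 1.96 m.

p ≈ 1.96 m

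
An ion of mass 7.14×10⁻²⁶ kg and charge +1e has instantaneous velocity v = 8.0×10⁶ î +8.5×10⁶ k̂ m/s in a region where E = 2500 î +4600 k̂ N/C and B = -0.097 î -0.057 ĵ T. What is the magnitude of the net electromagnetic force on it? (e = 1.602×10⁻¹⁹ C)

|F| ≈ 1.70×10⁻¹³ N

v×B = (4.84×10⁵, -8.24×10⁵, -4.56×10⁵) N/C.
E + v×B = (4.87×10⁵, -8.24×10⁵, -4.51×10⁵) N/C.
F = q(E + v×B) = (1.602×10⁻¹⁹ C)·(4.87×10⁵, -8.24×10⁵, -4.51×10⁵) = (7.80×10⁻¹⁴, -1.32×10⁻¹³, -7.23×10⁻¹⁴) N.
|F| = 1.70×10⁻¹³ N.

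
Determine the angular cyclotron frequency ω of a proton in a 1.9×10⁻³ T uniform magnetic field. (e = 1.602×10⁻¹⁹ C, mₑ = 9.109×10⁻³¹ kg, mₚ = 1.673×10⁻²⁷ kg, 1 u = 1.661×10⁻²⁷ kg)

ω ≈ 1.8×10⁵ rad/s

ω = |q|B/m.
ω = (1.602×10⁻¹⁹)(1.9×10⁻³)/1.673×10⁻²⁷ ≈ 1.8×10⁵ rad/s.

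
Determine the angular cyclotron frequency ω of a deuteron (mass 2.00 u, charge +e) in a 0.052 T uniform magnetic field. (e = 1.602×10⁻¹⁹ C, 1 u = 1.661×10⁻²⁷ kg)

ω = |q|B/m.
ω = (1.602×10⁻¹⁹)(0.052)/3.322×10⁻²⁷ ≈ 2.5×10⁶ rad/s.

ω ≈ 2.5×10⁶ rad/s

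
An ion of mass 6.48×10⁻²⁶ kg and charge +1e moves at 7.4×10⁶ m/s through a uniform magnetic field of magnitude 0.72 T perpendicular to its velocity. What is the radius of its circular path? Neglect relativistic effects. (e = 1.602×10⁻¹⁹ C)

The magnetic force provides the centripetal force: |q|vB = mv²/r.
r = mv/(|q|B) = (6.48×10⁻²⁶)(7.4×10⁶)/((1.602×10⁻¹⁹)(0.72)) ≈ 4.2 m.

r ≈ 4.2 m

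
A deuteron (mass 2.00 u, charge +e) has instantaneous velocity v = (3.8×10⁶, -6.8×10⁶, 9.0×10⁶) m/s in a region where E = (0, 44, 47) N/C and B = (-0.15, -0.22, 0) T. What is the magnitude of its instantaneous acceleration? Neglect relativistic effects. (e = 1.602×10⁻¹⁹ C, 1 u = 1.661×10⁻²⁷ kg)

v×B = (1.98×10⁶, -1.35×10⁶, -1.86×10⁶) N/C.
E + v×B = (1.98×10⁶, -1.35×10⁶, -1.86×10⁶) N/C.
F = q(E + v×B) = (1.602×10⁻¹⁹ C)·(1.98×10⁶, -1.35×10⁶, -1.86×10⁶) = (3.17×10⁻¹³, -2.16×10⁻¹³, -2.97×10⁻¹³) N.
|a| = |F|/m = 4.856×10⁻¹³/3.322×10⁻²⁷ ≈ 1.46×10¹⁴ m/s².

|a| ≈ 1.46×10¹⁴ m/s²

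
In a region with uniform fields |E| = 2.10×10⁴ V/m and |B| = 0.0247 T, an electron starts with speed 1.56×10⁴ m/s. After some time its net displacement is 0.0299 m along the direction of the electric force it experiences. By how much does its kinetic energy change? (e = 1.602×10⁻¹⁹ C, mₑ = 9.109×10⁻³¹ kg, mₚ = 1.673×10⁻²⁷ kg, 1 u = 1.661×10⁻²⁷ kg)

ΔKE ≈ 1.01×10⁻¹⁶ J

The magnetic force is always ⟂ v and does no work; only the electric force changes KE.
ΔKE = F_E · d = |q|E d = (1.602×10⁻¹⁹)(2.10×10⁴)(0.0299) ≈ 1.01×10⁻¹⁶ J.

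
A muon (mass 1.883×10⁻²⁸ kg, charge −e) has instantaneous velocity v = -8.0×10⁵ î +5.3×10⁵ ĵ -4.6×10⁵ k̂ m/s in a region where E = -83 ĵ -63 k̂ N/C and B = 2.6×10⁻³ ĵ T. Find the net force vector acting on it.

v×B = (1200, 0, -2080) N/C.
E + v×B = (1200, -83.0, -2140) N/C.
F = q(E + v×B) = (−1.602×10⁻¹⁹ C)·(1200, -83.0, -2140) = (-1.92×10⁻¹⁶, 1.33×10⁻¹⁷, 3.43×10⁻¹⁶) N.

F ≈ (-1.92×10⁻¹⁶, 1.33×10⁻¹⁷, 3.43×10⁻¹⁶) N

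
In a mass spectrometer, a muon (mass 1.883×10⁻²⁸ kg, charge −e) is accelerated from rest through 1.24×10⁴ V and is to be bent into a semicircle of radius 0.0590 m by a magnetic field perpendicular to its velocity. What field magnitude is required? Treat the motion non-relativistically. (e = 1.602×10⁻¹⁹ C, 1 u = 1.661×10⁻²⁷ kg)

v = √(2|q|V/m) = √(2·1.602×10⁻¹⁹·1.24×10⁴/1.883×10⁻²⁸) ≈ 4.593×10⁶ m/s.
B = mv/(|q|r) = (1.883×10⁻²⁸)(4.593×10⁶)/((1.602×10⁻¹⁹)(0.0590)) ≈ 0.0915 T.

B ≈ 0.0915 T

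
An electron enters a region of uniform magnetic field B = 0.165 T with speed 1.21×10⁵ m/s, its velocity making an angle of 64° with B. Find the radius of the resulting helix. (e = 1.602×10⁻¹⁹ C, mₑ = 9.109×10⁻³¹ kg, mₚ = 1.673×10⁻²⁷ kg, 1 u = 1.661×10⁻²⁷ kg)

r ≈ 3.75×10⁻⁶ m

v⊥ = v sinθ = 1.21×10⁵·sin64° ≈ 1.088×10⁵ m/s.
r = m v⊥/(|q|B) = (9.109×10⁻³¹)(1.088×10⁵)/((1.602×10⁻¹⁹)(0.165)) ≈ 3.75×10⁻⁶ m.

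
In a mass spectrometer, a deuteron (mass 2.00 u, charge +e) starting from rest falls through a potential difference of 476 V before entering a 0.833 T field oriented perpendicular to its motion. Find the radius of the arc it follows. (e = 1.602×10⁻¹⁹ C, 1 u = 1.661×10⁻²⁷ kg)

r ≈ 5.33×10⁻³ m

Acceleration: |q|V = ½mv² ⇒ v = √(2|q|V/m) = √(2·1.602×10⁻¹⁹·476/3.322×10⁻²⁷) ≈ 2.143×10⁵ m/s.
In the field: r = mv/(|q|B) = (3.322×10⁻²⁷)(2.143×10⁵)/((1.602×10⁻¹⁹)(0.833)) ≈ 5.33×10⁻³ m.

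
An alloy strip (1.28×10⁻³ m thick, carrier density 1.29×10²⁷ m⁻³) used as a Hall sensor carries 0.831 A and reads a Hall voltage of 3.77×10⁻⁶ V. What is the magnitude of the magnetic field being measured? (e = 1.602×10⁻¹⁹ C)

From V_H = IB/(n e t), B = V_H n e t / I.
B = (3.77×10⁻⁶)(1.29×10²⁷)(1.602×10⁻¹⁹)(1.28×10⁻³)/0.831 ≈ 1.20 T.

B ≈ 1.20 T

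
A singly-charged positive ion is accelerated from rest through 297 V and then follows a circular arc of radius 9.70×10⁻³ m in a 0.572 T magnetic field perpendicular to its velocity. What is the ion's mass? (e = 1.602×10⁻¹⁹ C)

Combine |q|V = ½mv² and r = mv/(|q|B): eliminate v to get m = qB²r²/(2V).
m = (1.602×10⁻¹⁹)(0.572)²(9.70×10⁻³)²/(2·297) ≈ 8.30×10⁻²⁷ kg.

m ≈ 8.30×10⁻²⁷ kg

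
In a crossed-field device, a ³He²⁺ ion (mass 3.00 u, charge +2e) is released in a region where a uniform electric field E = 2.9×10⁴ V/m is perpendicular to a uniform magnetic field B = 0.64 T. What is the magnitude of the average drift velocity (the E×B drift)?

v_d ≈ 4.5×10⁴ m/s

The steady drift has the magnetic force balancing the electric force, so v_d = E/B.
v_d = 2.9×10⁴/0.64 = 4.5×10⁴ m/s.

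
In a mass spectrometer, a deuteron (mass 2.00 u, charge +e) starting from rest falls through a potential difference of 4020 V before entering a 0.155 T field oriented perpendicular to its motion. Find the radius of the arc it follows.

r ≈ 0.0833 m

Acceleration: |q|V = ½mv² ⇒ v = √(2|q|V/m) = √(2·1.602×10⁻¹⁹·4020/3.322×10⁻²⁷) ≈ 6.227×10⁵ m/s.
In the field: r = mv/(|q|B) = (3.322×10⁻²⁷)(6.227×10⁵)/((1.602×10⁻¹⁹)(0.155)) ≈ 0.0833 m.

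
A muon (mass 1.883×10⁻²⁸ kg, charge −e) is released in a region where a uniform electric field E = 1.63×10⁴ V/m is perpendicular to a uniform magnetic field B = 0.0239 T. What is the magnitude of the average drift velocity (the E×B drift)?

v_d ≈ 6.82×10⁵ m/s

The E×B drift speed is v_d = E/B.
v_d = 1.63×10⁴/0.0239 = 6.82×10⁵ m/s.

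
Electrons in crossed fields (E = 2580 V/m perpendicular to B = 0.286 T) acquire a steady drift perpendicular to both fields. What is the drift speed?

The steady drift has the magnetic force balancing the electric force, so v_d = E/B.
v_d = 2580/0.286 = 9020 m/s.

v_d ≈ 9020 m/s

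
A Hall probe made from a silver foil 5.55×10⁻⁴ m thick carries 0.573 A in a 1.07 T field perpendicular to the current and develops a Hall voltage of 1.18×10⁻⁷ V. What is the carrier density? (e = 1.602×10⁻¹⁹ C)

From V_H = IB/(n e t), n = IB/(V_H e t).
n = (0.573)(1.07)/((1.18×10⁻⁷)(1.602×10⁻¹⁹)(5.55×10⁻⁴)) ≈ 5.84×10²⁸ m⁻³.

n ≈ 5.84×10²⁸ m⁻³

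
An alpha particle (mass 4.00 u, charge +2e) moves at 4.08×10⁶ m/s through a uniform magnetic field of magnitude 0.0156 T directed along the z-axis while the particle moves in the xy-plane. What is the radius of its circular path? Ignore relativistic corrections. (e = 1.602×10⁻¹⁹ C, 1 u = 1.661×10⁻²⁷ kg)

The magnetic force provides the centripetal force: |q|vB = mv²/r.
r = mv/(|q|B) = (6.644×10⁻²⁷)(4.08×10⁶)/((3.204×10⁻¹⁹)(0.0156)) ≈ 5.42 m.

r ≈ 5.42 m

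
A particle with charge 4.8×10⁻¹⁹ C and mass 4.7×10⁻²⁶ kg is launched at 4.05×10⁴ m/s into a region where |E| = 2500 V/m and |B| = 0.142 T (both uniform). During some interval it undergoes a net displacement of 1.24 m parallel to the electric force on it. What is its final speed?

v_f ≈ 2.55×10⁵ m/s

B does no work; ΔKE = |q|E d.
½mv_f² = ½mv₀² + |q|Ed = ½(4.7×10⁻²⁶)(4.05×10⁴)² + (4.8×10⁻¹⁹)(2500)(1.24) ≈ 3.855×10⁻¹⁷ J + 1.488×10⁻¹⁵ J ≈ 1.527×10⁻¹⁵ J.
v_f = √(2·1.527×10⁻¹⁵/4.7×10⁻²⁶) ≈ 2.55×10⁵ m/s.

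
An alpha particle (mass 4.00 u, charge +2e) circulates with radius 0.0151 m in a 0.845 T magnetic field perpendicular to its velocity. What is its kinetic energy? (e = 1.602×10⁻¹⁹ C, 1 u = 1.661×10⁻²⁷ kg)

KE ≈ 7850 eV

v = |q|Br/m, then KE = ½mv² = (qBr)²/(2m).
v = (3.204×10⁻¹⁹)(0.845)(0.0151)/6.644×10⁻²⁷ ≈ 6.153×10⁵ m/s.
KE = ½(6.644×10⁻²⁷)(6.153×10⁵)² ≈ 1.26×10⁻¹⁵ J = 7850 eV.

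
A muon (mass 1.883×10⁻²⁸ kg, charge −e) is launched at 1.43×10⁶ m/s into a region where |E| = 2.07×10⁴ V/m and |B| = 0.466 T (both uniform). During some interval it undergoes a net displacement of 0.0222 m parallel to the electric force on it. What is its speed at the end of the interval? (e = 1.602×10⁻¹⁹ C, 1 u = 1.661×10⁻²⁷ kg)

B does no work; ΔKE = |q|E d.
½mv_f² = ½mv₀² + |q|Ed = ½(1.883×10⁻²⁸)(1.43×10⁶)² + (1.602×10⁻¹⁹)(2.07×10⁴)(0.0222) ≈ 1.925×10⁻¹⁶ J + 7.362×10⁻¹⁷ J ≈ 2.661×10⁻¹⁶ J.
v_f = √(2·2.661×10⁻¹⁶/1.883×10⁻²⁸) ≈ 1.68×10⁶ m/s.

v_f ≈ 1.68×10⁶ m/s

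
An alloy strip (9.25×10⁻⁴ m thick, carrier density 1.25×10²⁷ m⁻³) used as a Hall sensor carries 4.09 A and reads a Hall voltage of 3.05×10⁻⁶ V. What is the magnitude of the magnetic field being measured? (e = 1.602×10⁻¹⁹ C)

From V_H = IB/(n e t), B = V_H n e t / I.
B = (3.05×10⁻⁶)(1.25×10²⁷)(1.602×10⁻¹⁹)(9.25×10⁻⁴)/4.09 ≈ 0.138 T.

B ≈ 0.138 T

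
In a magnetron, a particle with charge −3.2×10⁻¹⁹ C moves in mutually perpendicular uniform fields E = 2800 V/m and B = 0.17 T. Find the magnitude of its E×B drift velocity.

The E×B drift speed is v_d = E/B.
v_d = 2800/0.17 = 1.6×10⁴ m/s.

v_d ≈ 1.6×10⁴ m/s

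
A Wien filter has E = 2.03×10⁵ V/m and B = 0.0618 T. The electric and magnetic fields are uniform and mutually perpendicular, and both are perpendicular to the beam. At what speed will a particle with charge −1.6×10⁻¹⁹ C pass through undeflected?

Straight-line motion ⇒ electric and magnetic forces cancel, so E = vB.
v = E/B = 2.03×10⁵/0.0618 = 3.28×10⁶ m/s.

v = 3.28×10⁶ m/s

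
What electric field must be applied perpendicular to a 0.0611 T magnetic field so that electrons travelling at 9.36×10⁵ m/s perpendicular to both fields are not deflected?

E = 5.72×10⁴ V/m

For straight-line motion qE = qvB, so E = vB.
E = 9.36×10⁵ × 0.0611 = 5.72×10⁴ V/m.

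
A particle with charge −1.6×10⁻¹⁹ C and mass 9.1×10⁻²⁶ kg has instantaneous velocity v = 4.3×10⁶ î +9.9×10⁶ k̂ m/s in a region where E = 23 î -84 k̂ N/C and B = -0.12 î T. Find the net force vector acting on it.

v×B = (0, -1.19×10⁶, 0) N/C.
E + v×B = (23.0, -1.19×10⁶, -84.0) N/C.
F = q(E + v×B) = (−1.6×10⁻¹⁹ C)·(23.0, -1.19×10⁶, -84.0) = (-3.68×10⁻¹⁸, 1.90×10⁻¹³, 1.34×10⁻¹⁷) N.

F ≈ (-3.68×10⁻¹⁸, 1.90×10⁻¹³, 1.34×10⁻¹⁷) N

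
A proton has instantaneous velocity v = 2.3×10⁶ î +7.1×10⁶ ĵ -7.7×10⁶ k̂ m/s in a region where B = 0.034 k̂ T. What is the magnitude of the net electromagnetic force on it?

v×B = (2.41×10⁵, -7.82×10⁴, 0) N/C.
F = q v×B = (1.602×10⁻¹⁹ C)·(2.41×10⁵, -7.82×10⁴, 0) = (3.87×10⁻¹⁴, -1.25×10⁻¹⁴, 0) N.
|F| = 4.07×10⁻¹⁴ N.

|F| ≈ 4.07×10⁻¹⁴ N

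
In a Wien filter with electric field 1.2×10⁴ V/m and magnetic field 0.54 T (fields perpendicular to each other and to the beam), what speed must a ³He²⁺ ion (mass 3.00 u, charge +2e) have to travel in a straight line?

For undeflected motion the electric and magnetic forces balance: qE = qvB.
v = E/B = 1.2×10⁴/0.54 = 2.2×10⁴ m/s.

v = 2.2×10⁴ m/s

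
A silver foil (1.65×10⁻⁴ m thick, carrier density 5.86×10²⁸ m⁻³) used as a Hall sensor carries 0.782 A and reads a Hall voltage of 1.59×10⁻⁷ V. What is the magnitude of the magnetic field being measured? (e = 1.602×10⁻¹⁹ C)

B ≈ 0.315 T

From V_H = IB/(n e t), B = V_H n e t / I.
B = (1.59×10⁻⁷)(5.86×10²⁸)(1.602×10⁻¹⁹)(1.65×10⁻⁴)/0.782 ≈ 0.315 T.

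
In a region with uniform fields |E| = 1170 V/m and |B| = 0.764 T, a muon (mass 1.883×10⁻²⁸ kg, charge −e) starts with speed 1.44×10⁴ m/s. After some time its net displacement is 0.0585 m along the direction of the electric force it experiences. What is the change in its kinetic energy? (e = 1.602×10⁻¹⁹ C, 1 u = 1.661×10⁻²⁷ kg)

The magnetic force is always ⟂ v and does no work; only the electric force changes KE.
ΔKE = F_E · d = |q|E d = (1.602×10⁻¹⁹)(1170)(0.0585) ≈ 1.10×10⁻¹⁷ J.

ΔKE ≈ 1.10×10⁻¹⁷ J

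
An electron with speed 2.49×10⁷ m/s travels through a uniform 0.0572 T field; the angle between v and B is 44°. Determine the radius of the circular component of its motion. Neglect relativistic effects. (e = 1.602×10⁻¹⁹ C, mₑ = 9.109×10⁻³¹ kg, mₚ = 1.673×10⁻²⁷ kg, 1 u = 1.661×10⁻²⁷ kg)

v⊥ = v sinθ = 2.49×10⁷·sin44° ≈ 1.730×10⁷ m/s.
r = m v⊥/(|q|B) = (9.109×10⁻³¹)(1.730×10⁷)/((1.602×10⁻¹⁹)(0.0572)) ≈ 1.72×10⁻³ m.

r ≈ 1.72×10⁻³ m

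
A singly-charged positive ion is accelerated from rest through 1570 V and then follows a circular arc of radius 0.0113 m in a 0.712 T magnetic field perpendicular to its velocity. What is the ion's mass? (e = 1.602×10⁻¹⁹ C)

m ≈ 3.30×10⁻²⁷ kg

Combine |q|V = ½mv² and r = mv/(|q|B): eliminate v to get m = qB²r²/(2V).
m = (1.602×10⁻¹⁹)(0.712)²(0.0113)²/(2·1570) ≈ 3.30×10⁻²⁷ kg.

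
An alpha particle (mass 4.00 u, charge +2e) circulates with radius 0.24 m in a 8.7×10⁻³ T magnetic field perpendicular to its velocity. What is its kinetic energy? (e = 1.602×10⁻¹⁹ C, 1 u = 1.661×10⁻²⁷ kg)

KE ≈ 210 eV

v = |q|Br/m, then KE = ½mv² = (qBr)²/(2m).
v = (3.204×10⁻¹⁹)(8.7×10⁻³)(0.24)/6.644×10⁻²⁷ ≈ 1.007×10⁵ m/s.
KE = ½(6.644×10⁻²⁷)(1.007×10⁵)² ≈ 3.4×10⁻¹⁷ J = 210 eV.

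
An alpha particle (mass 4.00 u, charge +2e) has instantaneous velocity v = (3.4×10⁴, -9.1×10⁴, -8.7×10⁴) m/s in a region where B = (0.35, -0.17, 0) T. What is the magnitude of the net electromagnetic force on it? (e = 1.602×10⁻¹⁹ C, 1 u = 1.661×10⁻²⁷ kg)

v×B = (-1.48×10⁴, -3.04×10⁴, 2.61×10⁴) N/C.
F = q v×B = (3.204×10⁻¹⁹ C)·(-1.48×10⁴, -3.04×10⁴, 2.61×10⁴) = (-4.74×10⁻¹⁵, -9.76×10⁻¹⁵, 8.35×10⁻¹⁵) N.
|F| = 1.37×10⁻¹⁴ N.

|F| ≈ 1.37×10⁻¹⁴ N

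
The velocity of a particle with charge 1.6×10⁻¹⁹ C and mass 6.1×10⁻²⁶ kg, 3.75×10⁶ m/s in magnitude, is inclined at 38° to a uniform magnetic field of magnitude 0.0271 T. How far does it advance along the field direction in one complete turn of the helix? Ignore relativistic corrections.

v∥ = v cosθ = 3.75×10⁶·cos38° ≈ 2.955×10⁶ m/s.
T = 2πm/(|q|B) = 2π(6.1×10⁻²⁶)/((1.6×10⁻¹⁹)(0.0271)) ≈ 8.839×10⁻⁵ s.
pitch = v∥ T = (2.955×10⁶)(8.839×10⁻⁵) ≈ 261 m.

p ≈ 261 m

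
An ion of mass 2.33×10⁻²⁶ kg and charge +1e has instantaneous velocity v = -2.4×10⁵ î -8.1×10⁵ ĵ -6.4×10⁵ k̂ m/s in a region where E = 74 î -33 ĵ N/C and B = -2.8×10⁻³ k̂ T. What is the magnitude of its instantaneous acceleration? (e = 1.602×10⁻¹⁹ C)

v×B = (2270, -672, 0) N/C.
E + v×B = (2340, -705, 0) N/C.
F = q(E + v×B) = (1.602×10⁻¹⁹ C)·(2340, -705, 0) = (3.75×10⁻¹⁶, -1.13×10⁻¹⁶, 0) N.
|a| = |F|/m = 3.918×10⁻¹⁶/2.33×10⁻²⁶ ≈ 1.68×10¹⁰ m/s².

|a| ≈ 1.68×10¹⁰ m/s²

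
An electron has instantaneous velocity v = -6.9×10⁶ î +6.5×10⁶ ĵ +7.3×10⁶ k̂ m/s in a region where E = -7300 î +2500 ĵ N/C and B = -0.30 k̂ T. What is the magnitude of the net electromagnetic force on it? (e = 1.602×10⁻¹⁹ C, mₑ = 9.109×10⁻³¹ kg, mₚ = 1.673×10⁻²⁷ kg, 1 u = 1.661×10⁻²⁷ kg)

v×B = (-1.95×10⁶, -2.07×10⁶, 0) N/C.
E + v×B = (-1.96×10⁶, -2.07×10⁶, 0) N/C.
F = q(E + v×B) = (−1.602×10⁻¹⁹ C)·(-1.96×10⁶, -2.07×10⁶, 0) = (3.14×10⁻¹³, 3.31×10⁻¹³, 0) N.
|F| = 4.56×10⁻¹³ N.

|F| ≈ 4.56×10⁻¹³ N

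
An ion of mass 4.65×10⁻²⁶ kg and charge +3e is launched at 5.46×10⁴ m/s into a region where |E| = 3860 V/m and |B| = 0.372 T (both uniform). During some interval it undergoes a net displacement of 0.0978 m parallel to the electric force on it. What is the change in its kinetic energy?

ΔKE ≈ 1.81×10⁻¹⁶ J

The magnetic force is always ⟂ v and does no work; only the electric force changes KE.
ΔKE = F_E · d = |q|E d = (4.806×10⁻¹⁹)(3860)(0.0978) ≈ 1.81×10⁻¹⁶ J.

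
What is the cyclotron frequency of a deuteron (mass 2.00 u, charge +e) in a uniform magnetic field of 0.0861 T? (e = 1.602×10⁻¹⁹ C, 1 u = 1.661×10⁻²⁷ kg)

f = |q|B/(2πm).
f = (1.602×10⁻¹⁹)(0.0861)/(2π·3.322×10⁻²⁷) ≈ 6.61×10⁵ Hz.

f ≈ 6.61×10⁵ Hz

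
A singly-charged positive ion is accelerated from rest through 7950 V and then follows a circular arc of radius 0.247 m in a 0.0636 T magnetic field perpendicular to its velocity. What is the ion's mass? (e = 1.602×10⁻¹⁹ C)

m ≈ 2.49×10⁻²⁷ kg

Combine |q|V = ½mv² and r = mv/(|q|B): eliminate v to get m = qB²r²/(2V).
m = (1.602×10⁻¹⁹)(0.0636)²(0.247)²/(2·7950) ≈ 2.49×10⁻²⁷ kg.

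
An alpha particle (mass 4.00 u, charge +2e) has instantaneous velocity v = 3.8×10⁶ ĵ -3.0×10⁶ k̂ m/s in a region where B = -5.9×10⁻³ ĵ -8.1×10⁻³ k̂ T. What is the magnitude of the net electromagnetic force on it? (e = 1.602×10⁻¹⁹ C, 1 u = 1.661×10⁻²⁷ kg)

|F| ≈ 1.55×10⁻¹⁴ N

v×B = (-4.85×10⁴, 0, 0) N/C.
F = q v×B = (3.204×10⁻¹⁹ C)·(-4.85×10⁴, 0, 0) = (-1.55×10⁻¹⁴, 0, 0) N.
|F| = 1.55×10⁻¹⁴ N.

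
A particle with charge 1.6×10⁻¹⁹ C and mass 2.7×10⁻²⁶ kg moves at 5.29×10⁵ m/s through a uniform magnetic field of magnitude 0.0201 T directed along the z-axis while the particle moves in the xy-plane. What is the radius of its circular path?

The magnetic force provides the centripetal force: |q|vB = mv²/r.
r = mv/(|q|B) = (2.7×10⁻²⁶)(5.29×10⁵)/((1.6×10⁻¹⁹)(0.0201)) ≈ 4.44 m.

r ≈ 4.44 m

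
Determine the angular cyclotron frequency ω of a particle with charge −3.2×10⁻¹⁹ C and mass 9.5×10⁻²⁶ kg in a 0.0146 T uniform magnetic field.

ω ≈ 4.92×10⁴ rad/s

ω = |q|B/m.
ω = (3.2×10⁻¹⁹)(0.0146)/9.5×10⁻²⁶ ≈ 4.92×10⁴ rad/s.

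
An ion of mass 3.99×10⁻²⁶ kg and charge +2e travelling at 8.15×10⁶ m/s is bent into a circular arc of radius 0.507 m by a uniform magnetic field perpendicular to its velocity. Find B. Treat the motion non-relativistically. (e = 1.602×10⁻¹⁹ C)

B ≈ 2.00 T

From |q|vB = mv²/r, B = mv/(|q|r).
B = (3.99×10⁻²⁶)(8.15×10⁶)/((3.204×10⁻¹⁹)(0.507)) ≈ 2.00 T.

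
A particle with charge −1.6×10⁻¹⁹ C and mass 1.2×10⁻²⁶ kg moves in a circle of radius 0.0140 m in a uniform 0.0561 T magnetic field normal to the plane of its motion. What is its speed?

From |q|vB = mv²/r, v = |q|Br/m.
v = (1.6×10⁻¹⁹)(0.0561)(0.0140)/1.2×10⁻²⁶ ≈ 1.05×10⁴ m/s.

v ≈ 1.05×10⁴ m/s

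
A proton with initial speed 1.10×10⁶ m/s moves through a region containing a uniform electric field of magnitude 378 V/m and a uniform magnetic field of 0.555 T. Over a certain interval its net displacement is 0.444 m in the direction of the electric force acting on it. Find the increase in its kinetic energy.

The magnetic force is always ⟂ v and does no work; only the electric force changes KE.
ΔKE = F_E · d = |q|E d = (1.602×10⁻¹⁹)(378)(0.444) ≈ 2.69×10⁻¹⁷ J.

ΔKE ≈ 2.69×10⁻¹⁷ J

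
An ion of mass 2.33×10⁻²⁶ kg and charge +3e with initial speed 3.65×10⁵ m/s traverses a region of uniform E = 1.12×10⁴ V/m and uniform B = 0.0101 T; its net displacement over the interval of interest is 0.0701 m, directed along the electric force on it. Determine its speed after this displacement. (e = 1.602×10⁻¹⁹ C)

B does no work; ΔKE = |q|E d.
½mv_f² = ½mv₀² + |q|Ed = ½(2.33×10⁻²⁶)(3.65×10⁵)² + (4.806×10⁻¹⁹)(1.12×10⁴)(0.0701) ≈ 1.552×10⁻¹⁵ J + 3.773×10⁻¹⁶ J ≈ 1.929×10⁻¹⁵ J.
v_f = √(2·1.929×10⁻¹⁵/2.33×10⁻²⁶) ≈ 4.07×10⁵ m/s.

v_f ≈ 4.07×10⁵ m/s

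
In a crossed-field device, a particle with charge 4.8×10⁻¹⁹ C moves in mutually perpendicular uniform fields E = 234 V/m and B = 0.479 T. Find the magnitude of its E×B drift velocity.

v_d ≈ 489 m/s

The E×B drift speed is v_d = E/B.
v_d = 234/0.479 = 489 m/s.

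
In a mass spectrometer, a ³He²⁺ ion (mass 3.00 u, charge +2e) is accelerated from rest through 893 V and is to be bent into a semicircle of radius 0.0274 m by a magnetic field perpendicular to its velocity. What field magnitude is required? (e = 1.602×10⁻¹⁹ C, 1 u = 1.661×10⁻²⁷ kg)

B ≈ 0.192 T

v = √(2|q|V/m) = √(2·3.204×10⁻¹⁹·893/4.983×10⁻²⁷) ≈ 3.389×10⁵ m/s.
B = mv/(|q|r) = (4.983×10⁻²⁷)(3.389×10⁵)/((3.204×10⁻¹⁹)(0.0274)) ≈ 0.192 T.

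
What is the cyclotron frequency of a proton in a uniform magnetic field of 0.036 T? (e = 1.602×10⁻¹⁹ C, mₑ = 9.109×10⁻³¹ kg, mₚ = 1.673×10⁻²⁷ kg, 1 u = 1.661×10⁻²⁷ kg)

f = |q|B/(2πm).
f = (1.602×10⁻¹⁹)(0.036)/(2π·1.673×10⁻²⁷) ≈ 5.5×10⁵ Hz.

f ≈ 5.5×10⁵ Hz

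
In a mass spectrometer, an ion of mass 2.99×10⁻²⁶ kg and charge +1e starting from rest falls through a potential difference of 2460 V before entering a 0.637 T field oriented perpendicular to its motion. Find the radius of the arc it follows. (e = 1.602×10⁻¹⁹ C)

Acceleration: |q|V = ½mv² ⇒ v = √(2|q|V/m) = √(2·1.602×10⁻¹⁹·2460/2.99×10⁻²⁶) ≈ 1.624×10⁵ m/s.
In the field: r = mv/(|q|B) = (2.99×10⁻²⁶)(1.624×10⁵)/((1.602×10⁻¹⁹)(0.637)) ≈ 0.0476 m.

r ≈ 0.0476 m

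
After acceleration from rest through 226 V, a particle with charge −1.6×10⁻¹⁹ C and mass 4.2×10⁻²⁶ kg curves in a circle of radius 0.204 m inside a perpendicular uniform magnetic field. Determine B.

B ≈ 0.0534 T

v = √(2|q|V/m) = √(2·1.6×10⁻¹⁹·226/4.2×10⁻²⁶) ≈ 4.150×10⁴ m/s.
B = mv/(|q|r) = (4.2×10⁻²⁶)(4.150×10⁴)/((1.6×10⁻¹⁹)(0.204)) ≈ 0.0534 T.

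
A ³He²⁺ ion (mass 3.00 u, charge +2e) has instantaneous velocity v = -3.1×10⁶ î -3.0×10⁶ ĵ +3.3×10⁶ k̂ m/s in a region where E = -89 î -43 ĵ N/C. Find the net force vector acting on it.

F ≈ (-2.85×10⁻¹⁷, -1.38×10⁻¹⁷, 0) N

Only an electric field acts, so F = qE = (3.204×10⁻¹⁹ C)·(-89.0, -43.0, 0) = (-2.85×10⁻¹⁷, -1.38×10⁻¹⁷, 0) N.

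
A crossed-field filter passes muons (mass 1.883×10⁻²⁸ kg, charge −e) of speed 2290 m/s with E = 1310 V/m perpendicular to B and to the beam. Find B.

Balance of forces in the selector: qE = qvB ⇒ B = E/v.
B = 1310/2290 = 0.572 T.

B = 0.572 T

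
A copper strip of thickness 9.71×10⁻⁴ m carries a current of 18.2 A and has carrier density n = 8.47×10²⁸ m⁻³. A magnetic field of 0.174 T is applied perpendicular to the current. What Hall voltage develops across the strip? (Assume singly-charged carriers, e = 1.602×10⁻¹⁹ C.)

V_H = IB/(n e t).
V_H = (18.2)(0.174)/((8.47×10²⁸)(1.602×10⁻¹⁹)(9.71×10⁻⁴)) ≈ 2.40×10⁻⁷ V.

V_H ≈ 2.40×10⁻⁷ V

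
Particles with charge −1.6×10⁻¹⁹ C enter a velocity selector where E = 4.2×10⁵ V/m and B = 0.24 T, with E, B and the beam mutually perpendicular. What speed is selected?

v = 1.8×10⁶ m/s

For undeflected motion the electric and magnetic forces balance: qE = qvB.
v = E/B = 4.2×10⁵/0.24 = 1.8×10⁶ m/s.
The result is independent of the particle's charge and mass.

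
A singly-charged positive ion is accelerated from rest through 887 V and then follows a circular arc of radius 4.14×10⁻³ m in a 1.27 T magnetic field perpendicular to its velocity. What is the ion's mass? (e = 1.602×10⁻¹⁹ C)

m ≈ 2.50×10⁻²⁷ kg

Combine |q|V = ½mv² and r = mv/(|q|B): eliminate v to get m = qB²r²/(2V).
m = (1.602×10⁻¹⁹)(1.27)²(4.14×10⁻³)²/(2·887) ≈ 2.50×10⁻²⁷ kg.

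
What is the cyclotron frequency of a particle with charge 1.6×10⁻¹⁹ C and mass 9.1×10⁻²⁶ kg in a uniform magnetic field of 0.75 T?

f = |q|B/(2πm).
f = (1.6×10⁻¹⁹)(0.75)/(2π·9.1×10⁻²⁶) ≈ 2.1×10⁵ Hz.

f ≈ 2.1×10⁵ Hz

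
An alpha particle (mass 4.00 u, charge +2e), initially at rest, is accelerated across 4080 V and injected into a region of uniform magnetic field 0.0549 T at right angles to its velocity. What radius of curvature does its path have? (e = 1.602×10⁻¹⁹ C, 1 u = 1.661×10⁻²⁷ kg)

r ≈ 0.237 m

Acceleration: |q|V = ½mv² ⇒ v = √(2|q|V/m) = √(2·3.204×10⁻¹⁹·4080/6.644×10⁻²⁷) ≈ 6.273×10⁵ m/s.
In the field: r = mv/(|q|B) = (6.644×10⁻²⁷)(6.273×10⁵)/((3.204×10⁻¹⁹)(0.0549)) ≈ 0.237 m.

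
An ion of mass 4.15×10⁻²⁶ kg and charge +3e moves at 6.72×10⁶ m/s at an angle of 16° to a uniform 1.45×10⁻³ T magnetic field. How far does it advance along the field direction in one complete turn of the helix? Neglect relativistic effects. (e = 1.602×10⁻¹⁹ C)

p ≈ 2420 m

v∥ = v cosθ = 6.72×10⁶·cos16° ≈ 6.460×10⁶ m/s.
T = 2πm/(|q|B) = 2π(4.15×10⁻²⁶)/((4.806×10⁻¹⁹)(1.45×10⁻³)) ≈ 3.742×10⁻⁴ s.
pitch = v∥ T = (6.460×10⁶)(3.742×10⁻⁴) ≈ 2420 m.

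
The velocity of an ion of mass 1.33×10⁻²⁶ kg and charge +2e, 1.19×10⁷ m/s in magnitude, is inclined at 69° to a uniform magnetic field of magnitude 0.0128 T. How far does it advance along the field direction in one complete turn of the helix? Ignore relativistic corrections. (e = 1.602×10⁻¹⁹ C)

p ≈ 86.9 m

v∥ = v cosθ = 1.19×10⁷·cos69° ≈ 4.265×10⁶ m/s.
T = 2πm/(|q|B) = 2π(1.33×10⁻²⁶)/((3.204×10⁻¹⁹)(0.0128)) ≈ 2.038×10⁻⁵ s.
pitch = v∥ T = (4.265×10⁶)(2.038×10⁻⁵) ≈ 86.9 m.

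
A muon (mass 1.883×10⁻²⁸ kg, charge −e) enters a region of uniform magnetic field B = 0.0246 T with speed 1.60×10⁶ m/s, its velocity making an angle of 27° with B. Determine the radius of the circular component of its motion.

v⊥ = v sinθ = 1.60×10⁶·sin27° ≈ 7.264×10⁵ m/s.
r = m v⊥/(|q|B) = (1.883×10⁻²⁸)(7.264×10⁵)/((1.602×10⁻¹⁹)(0.0246)) ≈ 0.0347 m.

r ≈ 0.0347 m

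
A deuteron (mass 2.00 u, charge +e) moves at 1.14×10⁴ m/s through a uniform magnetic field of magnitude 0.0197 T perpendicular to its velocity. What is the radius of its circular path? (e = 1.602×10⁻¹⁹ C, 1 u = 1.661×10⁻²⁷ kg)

The magnetic force provides the centripetal force: |q|vB = mv²/r.
r = mv/(|q|B) = (3.322×10⁻²⁷)(1.14×10⁴)/((1.602×10⁻¹⁹)(0.0197)) ≈ 0.0120 m.

r ≈ 0.0120 m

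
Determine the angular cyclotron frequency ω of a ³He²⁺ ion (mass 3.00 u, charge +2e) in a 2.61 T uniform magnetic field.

ω ≈ 1.68×10⁸ rad/s

ω = |q|B/m.
ω = (3.204×10⁻¹⁹)(2.61)/4.983×10⁻²⁷ ≈ 1.68×10⁸ rad/s.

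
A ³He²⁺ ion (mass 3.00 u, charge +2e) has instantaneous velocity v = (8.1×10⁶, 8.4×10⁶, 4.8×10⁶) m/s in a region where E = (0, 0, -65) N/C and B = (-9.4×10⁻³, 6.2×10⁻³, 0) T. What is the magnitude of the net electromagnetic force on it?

v×B = (-2.98×10⁴, -4.51×10⁴, 1.29×10⁵) N/C.
E + v×B = (-2.98×10⁴, -4.51×10⁴, 1.29×10⁵) N/C.
F = q(E + v×B) = (3.204×10⁻¹⁹ C)·(-2.98×10⁴, -4.51×10⁴, 1.29×10⁵) = (-9.54×10⁻¹⁵, -1.45×10⁻¹⁴, 4.14×10⁻¹⁴) N.
|F| = 4.48×10⁻¹⁴ N.

|F| ≈ 4.48×10⁻¹⁴ N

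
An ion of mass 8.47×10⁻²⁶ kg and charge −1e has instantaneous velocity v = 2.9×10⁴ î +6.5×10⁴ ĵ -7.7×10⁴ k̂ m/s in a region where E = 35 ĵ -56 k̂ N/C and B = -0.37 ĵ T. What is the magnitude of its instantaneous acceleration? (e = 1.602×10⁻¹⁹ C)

|a| ≈ 5.76×10¹⁰ m/s²

v×B = (-2.85×10⁴, 0, -1.07×10⁴) N/C.
E + v×B = (-2.85×10⁴, 35.0, -1.08×10⁴) N/C.
F = q(E + v×B) = (−1.602×10⁻¹⁹ C)·(-2.85×10⁴, 35.0, -1.08×10⁴) = (4.56×10⁻¹⁵, -5.61×10⁻¹⁸, 1.73×10⁻¹⁵) N.
|a| = |F|/m = 4.880×10⁻¹⁵/8.47×10⁻²⁶ ≈ 5.76×10¹⁰ m/s².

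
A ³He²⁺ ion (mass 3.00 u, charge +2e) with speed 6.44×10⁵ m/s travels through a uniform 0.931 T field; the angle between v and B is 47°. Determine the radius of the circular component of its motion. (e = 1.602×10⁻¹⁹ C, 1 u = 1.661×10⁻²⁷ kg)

v⊥ = v sinθ = 6.44×10⁵·sin47° ≈ 4.710×10⁵ m/s.
r = m v⊥/(|q|B) = (4.983×10⁻²⁷)(4.710×10⁵)/((3.204×10⁻¹⁹)(0.931)) ≈ 7.87×10⁻³ m.

r ≈ 7.87×10⁻³ m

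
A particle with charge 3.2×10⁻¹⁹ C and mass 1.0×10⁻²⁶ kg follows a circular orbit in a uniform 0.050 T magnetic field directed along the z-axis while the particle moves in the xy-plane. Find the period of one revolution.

The cyclotron period depends only on m, q, B: T = 2πm/(|q|B).
T = 2π(1.0×10⁻²⁶)/((3.2×10⁻¹⁹)(0.050)) ≈ 3.9×10⁻⁶ s.

T ≈ 3.9×10⁻⁶ s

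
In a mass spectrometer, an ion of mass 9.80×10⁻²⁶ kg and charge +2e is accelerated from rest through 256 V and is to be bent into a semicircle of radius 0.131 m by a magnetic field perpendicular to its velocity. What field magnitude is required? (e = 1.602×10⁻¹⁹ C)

B ≈ 0.0955 T

v = √(2|q|V/m) = √(2·3.204×10⁻¹⁹·256/9.80×10⁻²⁶) ≈ 4.091×10⁴ m/s.
B = mv/(|q|r) = (9.80×10⁻²⁶)(4.091×10⁴)/((3.204×10⁻¹⁹)(0.131)) ≈ 0.0955 T.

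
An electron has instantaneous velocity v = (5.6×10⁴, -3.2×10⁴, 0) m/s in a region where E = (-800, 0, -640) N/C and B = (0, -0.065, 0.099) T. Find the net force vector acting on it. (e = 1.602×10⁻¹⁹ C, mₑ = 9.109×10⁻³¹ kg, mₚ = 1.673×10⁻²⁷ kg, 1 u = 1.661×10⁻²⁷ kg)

F ≈ (6.36×10⁻¹⁶, 8.88×10⁻¹⁶, 6.86×10⁻¹⁶) N

v×B = (-3170, -5540, -3640) N/C.
E + v×B = (-3970, -5540, -4280) N/C.
F = q(E + v×B) = (−1.602×10⁻¹⁹ C)·(-3970, -5540, -4280) = (6.36×10⁻¹⁶, 8.88×10⁻¹⁶, 6.86×10⁻¹⁶) N.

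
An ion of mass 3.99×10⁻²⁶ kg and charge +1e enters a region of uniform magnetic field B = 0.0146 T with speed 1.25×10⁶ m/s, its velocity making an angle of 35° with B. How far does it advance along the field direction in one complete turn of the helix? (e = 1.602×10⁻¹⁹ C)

v∥ = v cosθ = 1.25×10⁶·cos35° ≈ 1.024×10⁶ m/s.
T = 2πm/(|q|B) = 2π(3.99×10⁻²⁶)/((1.602×10⁻¹⁹)(0.0146)) ≈ 1.072×10⁻⁴ s.
pitch = v∥ T = (1.024×10⁶)(1.072×10⁻⁴) ≈ 110 m.

p ≈ 110 m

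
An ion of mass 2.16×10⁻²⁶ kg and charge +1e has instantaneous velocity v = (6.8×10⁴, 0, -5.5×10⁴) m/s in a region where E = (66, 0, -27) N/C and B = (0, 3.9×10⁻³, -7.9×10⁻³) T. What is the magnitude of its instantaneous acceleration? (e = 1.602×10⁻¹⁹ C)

|a| ≈ 4.83×10⁹ m/s²

v×B = (214, 537, 265) N/C.
E + v×B = (280, 537, 238) N/C.
F = q(E + v×B) = (1.602×10⁻¹⁹ C)·(280, 537, 238) = (4.49×10⁻¹⁷, 8.61×10⁻¹⁷, 3.82×10⁻¹⁷) N.
|a| = |F|/m = 1.043×10⁻¹⁶/2.16×10⁻²⁶ ≈ 4.83×10⁹ m/s².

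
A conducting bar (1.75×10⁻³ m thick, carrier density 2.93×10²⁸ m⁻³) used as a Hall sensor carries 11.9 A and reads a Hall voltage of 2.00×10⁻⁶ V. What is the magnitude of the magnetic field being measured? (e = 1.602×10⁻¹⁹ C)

B ≈ 1.38 T

From V_H = IB/(n e t), B = V_H n e t / I.
B = (2.00×10⁻⁶)(2.93×10²⁸)(1.602×10⁻¹⁹)(1.75×10⁻³)/11.9 ≈ 1.38 T.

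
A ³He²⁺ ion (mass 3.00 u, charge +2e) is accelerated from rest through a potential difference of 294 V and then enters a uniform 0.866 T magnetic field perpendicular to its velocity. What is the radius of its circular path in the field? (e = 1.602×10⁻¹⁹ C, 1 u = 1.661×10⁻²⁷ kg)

Acceleration: |q|V = ½mv² ⇒ v = √(2|q|V/m) = √(2·3.204×10⁻¹⁹·294/4.983×10⁻²⁷) ≈ 1.944×10⁵ m/s.
In the field: r = mv/(|q|B) = (4.983×10⁻²⁷)(1.944×10⁵)/((3.204×10⁻¹⁹)(0.866)) ≈ 3.49×10⁻³ m.

r ≈ 3.49×10⁻³ m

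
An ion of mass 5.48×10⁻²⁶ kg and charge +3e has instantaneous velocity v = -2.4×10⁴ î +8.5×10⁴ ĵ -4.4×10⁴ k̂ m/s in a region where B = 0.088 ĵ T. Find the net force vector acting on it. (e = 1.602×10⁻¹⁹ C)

v×B = (3870, 0, -2110) N/C.
F = q v×B = (4.806×10⁻¹⁹ C)·(3870, 0, -2110) = (1.86×10⁻¹⁵, 0, -1.02×10⁻¹⁵) N.

F ≈ (1.86×10⁻¹⁵, 0, -1.02×10⁻¹⁵) N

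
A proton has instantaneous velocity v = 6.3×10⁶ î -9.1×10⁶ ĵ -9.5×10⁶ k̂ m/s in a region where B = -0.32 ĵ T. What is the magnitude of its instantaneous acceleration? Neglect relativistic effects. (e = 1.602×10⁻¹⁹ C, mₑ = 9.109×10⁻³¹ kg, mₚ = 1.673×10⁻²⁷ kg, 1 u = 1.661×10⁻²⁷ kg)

|a| ≈ 3.49×10¹⁴ m/s²

v×B = (-3.04×10⁶, 0, -2.02×10⁶) N/C.
F = q v×B = (1.602×10⁻¹⁹ C)·(-3.04×10⁶, 0, -2.02×10⁶) = (-4.87×10⁻¹³, 0, -3.23×10⁻¹³) N.
|a| = |F|/m = 5.844×10⁻¹³/1.673×10⁻²⁷ ≈ 3.49×10¹⁴ m/s².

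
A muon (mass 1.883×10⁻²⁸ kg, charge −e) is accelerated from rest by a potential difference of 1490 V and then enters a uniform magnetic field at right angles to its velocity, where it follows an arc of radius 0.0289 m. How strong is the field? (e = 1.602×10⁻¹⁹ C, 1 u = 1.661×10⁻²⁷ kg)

v = √(2|q|V/m) = √(2·1.602×10⁻¹⁹·1490/1.883×10⁻²⁸) ≈ 1.592×10⁶ m/s.
B = mv/(|q|r) = (1.883×10⁻²⁸)(1.592×10⁶)/((1.602×10⁻¹⁹)(0.0289)) ≈ 0.0648 T.

B ≈ 0.0648 T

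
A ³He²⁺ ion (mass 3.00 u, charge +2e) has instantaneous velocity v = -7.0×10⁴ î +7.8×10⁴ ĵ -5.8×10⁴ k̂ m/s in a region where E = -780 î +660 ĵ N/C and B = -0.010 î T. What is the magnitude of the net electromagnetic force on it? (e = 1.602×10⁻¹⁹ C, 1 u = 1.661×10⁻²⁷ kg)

|F| ≈ 5.32×10⁻¹⁶ N

v×B = (0, 580, 780) N/C.
E + v×B = (-780, 1240, 780) N/C.
F = q(E + v×B) = (3.204×10⁻¹⁹ C)·(-780, 1240, 780) = (-2.50×10⁻¹⁶, 3.97×10⁻¹⁶, 2.50×10⁻¹⁶) N.
|F| = 5.32×10⁻¹⁶ N.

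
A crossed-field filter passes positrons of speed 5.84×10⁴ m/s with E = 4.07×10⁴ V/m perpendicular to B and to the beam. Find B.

Balance of forces in the selector: qE = qvB ⇒ B = E/v.
B = 4.07×10⁴/5.84×10⁴ = 0.697 T.

B = 0.697 T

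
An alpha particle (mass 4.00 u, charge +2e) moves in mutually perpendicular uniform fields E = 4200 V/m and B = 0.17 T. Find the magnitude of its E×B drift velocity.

In crossed fields the guiding centre drifts at v_d = |E×B|/B² = E/B, independent of charge and mass.
v_d = 4200/0.17 = 2.5×10⁴ m/s.

v_d ≈ 2.5×10⁴ m/s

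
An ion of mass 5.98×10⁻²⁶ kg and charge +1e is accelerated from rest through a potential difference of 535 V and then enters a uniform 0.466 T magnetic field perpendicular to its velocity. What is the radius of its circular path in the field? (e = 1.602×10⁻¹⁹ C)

r ≈ 0.0429 m

Acceleration: |q|V = ½mv² ⇒ v = √(2|q|V/m) = √(2·1.602×10⁻¹⁹·535/5.98×10⁻²⁶) ≈ 5.354×10⁴ m/s.
In the field: r = mv/(|q|B) = (5.98×10⁻²⁶)(5.354×10⁴)/((1.602×10⁻¹⁹)(0.466)) ≈ 0.0429 m.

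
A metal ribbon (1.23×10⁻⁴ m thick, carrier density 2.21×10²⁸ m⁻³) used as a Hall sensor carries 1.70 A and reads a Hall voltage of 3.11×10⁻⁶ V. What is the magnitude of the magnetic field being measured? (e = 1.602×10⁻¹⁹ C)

B ≈ 0.797 T

From V_H = IB/(n e t), B = V_H n e t / I.
B = (3.11×10⁻⁶)(2.21×10²⁸)(1.602×10⁻¹⁹)(1.23×10⁻⁴)/1.70 ≈ 0.797 T.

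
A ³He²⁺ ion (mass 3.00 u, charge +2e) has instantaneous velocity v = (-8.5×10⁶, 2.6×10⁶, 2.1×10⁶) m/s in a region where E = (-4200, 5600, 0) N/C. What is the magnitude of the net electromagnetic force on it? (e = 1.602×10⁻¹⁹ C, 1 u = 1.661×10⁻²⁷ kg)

Only an electric field acts, so F = qE = (3.204×10⁻¹⁹ C)·(-4200, 5600, 0) = (-1.35×10⁻¹⁵, 1.79×10⁻¹⁵, 0) N.
|F| = 2.24×10⁻¹⁵ N.

|F| ≈ 2.24×10⁻¹⁵ N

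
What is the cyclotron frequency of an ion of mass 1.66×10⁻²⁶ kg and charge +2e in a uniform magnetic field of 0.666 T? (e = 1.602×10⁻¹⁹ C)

f = |q|B/(2πm).
f = (3.204×10⁻¹⁹)(0.666)/(2π·1.66×10⁻²⁶) ≈ 2.05×10⁶ Hz.

f ≈ 2.05×10⁶ Hz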